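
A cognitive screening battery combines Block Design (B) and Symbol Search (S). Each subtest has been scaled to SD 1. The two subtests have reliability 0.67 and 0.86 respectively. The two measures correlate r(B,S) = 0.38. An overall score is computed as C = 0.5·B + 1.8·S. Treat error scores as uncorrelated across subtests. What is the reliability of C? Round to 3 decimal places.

0.872

Var(C) = 0.5² + 1.8² + 2·[0.9·0.38] = 3.49 + 0.684 = 4.174.
Because errors are independent across components, Cov(Tᵢ,Tⱼ) = Cov(Xᵢ,Xⱼ); the off-diagonal part of the true-score variance is the same as above.
True-score variance = [0.5²·0.67 + 1.8²·0.86] + 0.684 = 2.9539 + 0.684 = 3.6379.
Reliability = 3.6379 / 4.174 = 0.872.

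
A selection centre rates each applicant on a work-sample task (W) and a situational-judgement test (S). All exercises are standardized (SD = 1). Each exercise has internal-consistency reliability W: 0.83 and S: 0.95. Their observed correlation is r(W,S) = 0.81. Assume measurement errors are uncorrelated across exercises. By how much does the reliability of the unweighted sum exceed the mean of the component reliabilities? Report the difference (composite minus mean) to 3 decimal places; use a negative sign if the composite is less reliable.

Var(sum) = 2 + 1.62 = 3.62; true-score variance = 1.78 + 1.62 = 3.4; composite reliability = 0.9392.
Mean component reliability = 0.8900.
Difference = 0.9392 − 0.8900 = 0.049.

0.049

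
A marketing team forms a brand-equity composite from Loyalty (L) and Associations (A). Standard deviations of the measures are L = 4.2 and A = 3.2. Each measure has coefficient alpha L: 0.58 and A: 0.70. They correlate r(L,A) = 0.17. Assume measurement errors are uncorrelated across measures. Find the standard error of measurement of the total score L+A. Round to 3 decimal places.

Var(total) = 27.88 + 4.5696 = 32.4496.
True-score variance = 17.3992 + 4.5696 = 21.9688, so reliability = 0.6770.
Error variance = 32.4496 − 21.9688 = 10.4808; SEM = √10.4808 = 3.237.

3.237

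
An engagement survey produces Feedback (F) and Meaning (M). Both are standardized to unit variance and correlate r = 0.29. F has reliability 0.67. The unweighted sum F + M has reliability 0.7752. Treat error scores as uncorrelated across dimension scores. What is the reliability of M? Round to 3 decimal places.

Var(F+M) = 2 + 2·0.29 = 2.580.
True-score variance = ρ_F + ρ_M + 2·0.29, so 0.7752 = (0.67 + ρ_M + 0.58) / 2.580.
ρ_M = 0.7752·2.580 − 0.67 − 0.58 = 0.750.

0.750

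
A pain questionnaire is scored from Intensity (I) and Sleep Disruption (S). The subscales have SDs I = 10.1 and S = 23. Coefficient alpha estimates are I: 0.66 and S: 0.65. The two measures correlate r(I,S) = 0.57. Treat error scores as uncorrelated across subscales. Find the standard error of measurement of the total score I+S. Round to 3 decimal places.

Var(total) = 631.01 + 264.822 = 895.832.
True-score variance = 411.177 + 264.822 = 675.999, so reliability = 0.7546.
Error variance = 895.832 − 675.999 = 219.833; SEM = √219.833 = 14.827.

14.827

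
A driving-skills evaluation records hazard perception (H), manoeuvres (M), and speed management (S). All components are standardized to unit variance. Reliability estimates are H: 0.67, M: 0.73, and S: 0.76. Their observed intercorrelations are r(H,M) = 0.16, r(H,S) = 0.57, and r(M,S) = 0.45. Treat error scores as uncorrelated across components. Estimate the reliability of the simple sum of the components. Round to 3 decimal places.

Var(H+M+S) = 3 + 2·[0.16 + 0.57 + 0.45] = 3 + 2.36 = 5.36.
Because errors are independent across components, Cov(Tᵢ,Tⱼ) = Cov(Xᵢ,Xⱼ); the off-diagonal part of the true-score variance is the same as above.
True-score variance = [0.67 + 0.73 + 0.76] + 2.36 = 2.16 + 2.36 = 4.52.
Reliability = 4.52 / 5.36 = 0.843.

0.843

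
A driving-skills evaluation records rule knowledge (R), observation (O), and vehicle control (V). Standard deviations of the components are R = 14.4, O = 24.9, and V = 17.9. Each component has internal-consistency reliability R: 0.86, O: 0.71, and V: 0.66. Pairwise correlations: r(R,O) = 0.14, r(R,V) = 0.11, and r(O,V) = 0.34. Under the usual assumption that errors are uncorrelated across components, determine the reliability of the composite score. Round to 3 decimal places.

Var(R+O+V) = 14.4² + 24.9² + 17.9² + 2·[14.4·24.9·0.14 + 14.4·17.9·0.11 + 24.9·17.9·0.34] = 1147.78 + 460.187 = 1607.97.
Because errors are independent across components, Cov(Tᵢ,Tⱼ) = Cov(Xᵢ,Xⱼ); the off-diagonal part of the true-score variance is the same as above.
True-score variance = [14.4²·0.86 + 24.9²·0.71 + 17.9²·0.66] + 460.187 = 830.007 + 460.187 = 1290.19.
Reliability = 1290.19 / 1607.97 = 0.802.

0.802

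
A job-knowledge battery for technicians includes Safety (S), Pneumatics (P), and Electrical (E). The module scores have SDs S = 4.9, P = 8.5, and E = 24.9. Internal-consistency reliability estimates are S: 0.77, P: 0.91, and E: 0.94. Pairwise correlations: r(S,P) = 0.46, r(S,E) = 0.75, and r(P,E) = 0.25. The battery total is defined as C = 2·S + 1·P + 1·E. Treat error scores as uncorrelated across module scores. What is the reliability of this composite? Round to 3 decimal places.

Var(C) = 2²·4.9² + 8.5² + 24.9² + 2·[2·4.9·8.5·0.46 + 2·4.9·24.9·0.75 + 8.5·24.9·0.25] = 788.3 + 548.491 = 1336.79.
Under uncorrelated errors the observed covariances equal the true-score covariances, so only the own-variance terms attenuate.
True-score variance = [2²·4.9²·0.77 + 8.5²·0.91 + 24.9²·0.94] + 548.491 = 722.508 + 548.491 = 1271.
Reliability = 1271 / 1336.79 = 0.951.

0.951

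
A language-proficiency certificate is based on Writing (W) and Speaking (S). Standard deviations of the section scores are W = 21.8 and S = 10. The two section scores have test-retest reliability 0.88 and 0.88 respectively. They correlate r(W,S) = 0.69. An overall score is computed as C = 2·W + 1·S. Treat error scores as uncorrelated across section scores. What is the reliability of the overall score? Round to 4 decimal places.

0.9077

Var(C) = 2²·21.8² + 10² + 2·[2·21.8·10·0.69] = 2000.96 + 601.68 = 2602.64.
With uncorrelated errors the cross-covariances are all true-score covariance, so they carry over unchanged; only the diagonal terms shrink to ρᵢσᵢ².
True-score variance = [2²·21.8²·0.88 + 10²·0.88] + 601.68 = 1760.84 + 601.68 = 2362.52.
Reliability = 2362.52 / 2602.64 = 0.9077.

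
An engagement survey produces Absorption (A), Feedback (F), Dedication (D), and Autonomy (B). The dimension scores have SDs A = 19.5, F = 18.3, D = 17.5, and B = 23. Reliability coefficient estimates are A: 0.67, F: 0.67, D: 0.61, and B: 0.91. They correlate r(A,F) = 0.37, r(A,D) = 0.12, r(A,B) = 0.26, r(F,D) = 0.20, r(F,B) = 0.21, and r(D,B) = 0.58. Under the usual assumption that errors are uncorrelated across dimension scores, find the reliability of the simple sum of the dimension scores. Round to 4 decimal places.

Var(A+F+D+B) = 19.5² + 18.3² + 17.5² + 23² + 2·[19.5·18.3·0.37 + 19.5·17.5·0.12 + 19.5·23·0.26 + 18.3·17.5·0.20 + 18.3·23·0.21 + 17.5·23·0.58] = 1550.39 + 1350.97 = 2901.36.
With uncorrelated errors the cross-covariances are all true-score covariance, so they carry over unchanged; only the diagonal terms shrink to ρᵢσᵢ².
True-score variance = [19.5²·0.67 + 18.3²·0.67 + 17.5²·0.61 + 23²·0.91] + 1350.97 = 1147.35 + 1350.97 = 2498.31.
Reliability = 2498.31 / 2901.36 = 0.8611.

0.8611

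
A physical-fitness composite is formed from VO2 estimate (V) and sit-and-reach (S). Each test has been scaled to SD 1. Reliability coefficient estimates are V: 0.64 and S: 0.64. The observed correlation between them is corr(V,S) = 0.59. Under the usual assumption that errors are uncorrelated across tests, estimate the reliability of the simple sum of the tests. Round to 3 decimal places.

Var(V+S) = 2 + 2·[0.59] = 2 + 1.18 = 3.18.
With uncorrelated errors the cross-covariances are all true-score covariance, so they carry over unchanged; only the diagonal terms shrink to ρᵢσᵢ².
True-score variance = [0.64 + 0.64] + 1.18 = 1.28 + 1.18 = 2.46.
Reliability = 2.46 / 3.18 = 0.774.

0.774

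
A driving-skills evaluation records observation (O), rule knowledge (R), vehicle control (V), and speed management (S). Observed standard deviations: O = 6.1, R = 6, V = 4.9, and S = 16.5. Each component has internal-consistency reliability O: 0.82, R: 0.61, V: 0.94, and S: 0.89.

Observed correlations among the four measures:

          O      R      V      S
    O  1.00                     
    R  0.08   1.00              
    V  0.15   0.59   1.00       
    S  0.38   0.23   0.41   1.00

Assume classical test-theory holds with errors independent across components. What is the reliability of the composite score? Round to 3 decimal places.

Var(O+R+V+S) = 6.1² + 6² + 4.9² + 16.5² + 2·[6.1·6·0.08 + 6.1·4.9·0.15 + 6.1·16.5·0.38 + 6·4.9·0.59 + 6·16.5·0.23 + 4.9·16.5·0.41] = 369.47 + 237.846 = 607.316.
With uncorrelated errors the cross-covariances are all true-score covariance, so they carry over unchanged; only the diagonal terms shrink to ρᵢσᵢ².
True-score variance = [6.1²·0.82 + 6²·0.61 + 4.9²·0.94 + 16.5²·0.89] + 237.846 = 317.344 + 237.846 = 555.19.
Reliability = 555.19 / 607.316 = 0.914.

0.914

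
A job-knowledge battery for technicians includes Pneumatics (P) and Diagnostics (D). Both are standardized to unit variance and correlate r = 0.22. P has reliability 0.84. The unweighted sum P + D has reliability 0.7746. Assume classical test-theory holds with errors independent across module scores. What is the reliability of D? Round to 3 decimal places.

Var(P+D) = 2 + 2·0.22 = 2.440.
True-score variance = ρ_P + ρ_D + 2·0.22, so 0.7746 = (0.84 + ρ_D + 0.44) / 2.440.
ρ_D = 0.7746·2.440 − 0.84 − 0.44 = 0.610.

0.610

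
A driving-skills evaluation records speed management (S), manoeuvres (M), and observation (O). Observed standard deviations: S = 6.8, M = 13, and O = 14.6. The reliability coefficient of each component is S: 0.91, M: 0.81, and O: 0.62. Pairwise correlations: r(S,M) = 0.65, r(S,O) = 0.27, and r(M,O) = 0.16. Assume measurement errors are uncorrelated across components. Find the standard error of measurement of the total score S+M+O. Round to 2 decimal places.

10.83

Var(total) = 428.4 + 229.267 = 657.667.
True-score variance = 311.128 + 229.267 = 540.395, so reliability = 0.8217.
Error variance = 657.667 − 540.395 = 117.272; SEM = √117.272 = 10.83.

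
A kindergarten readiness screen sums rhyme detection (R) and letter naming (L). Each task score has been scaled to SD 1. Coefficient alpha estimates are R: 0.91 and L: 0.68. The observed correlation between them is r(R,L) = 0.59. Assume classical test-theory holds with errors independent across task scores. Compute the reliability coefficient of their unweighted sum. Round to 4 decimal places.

0.8711

Var(R+L) = 2 + 2·[0.59] = 2 + 1.18 = 3.18.
With uncorrelated errors the cross-covariances are all true-score covariance, so they carry over unchanged; only the diagonal terms shrink to ρᵢσᵢ².
True-score variance = [0.91 + 0.68] + 1.18 = 1.59 + 1.18 = 2.77.
Reliability = 2.77 / 3.18 = 0.8711.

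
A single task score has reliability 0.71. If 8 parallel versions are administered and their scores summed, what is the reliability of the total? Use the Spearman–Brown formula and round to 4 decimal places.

ρ_k = kρ / (1 + (k−1)ρ) = 8·0.71 / (1 + 7·0.71) = 5.680 / 5.970 = 0.9514.

0.9514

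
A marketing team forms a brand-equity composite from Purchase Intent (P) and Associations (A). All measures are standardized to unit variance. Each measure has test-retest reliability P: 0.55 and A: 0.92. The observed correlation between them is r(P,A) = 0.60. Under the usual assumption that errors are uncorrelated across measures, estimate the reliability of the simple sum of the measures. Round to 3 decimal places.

Var(P+A) = 2 + 2·[0.60] = 2 + 1.2 = 3.2.
With uncorrelated errors the cross-covariances are all true-score covariance, so they carry over unchanged; only the diagonal terms shrink to ρᵢσᵢ².
True-score variance = [0.55 + 0.92] + 1.2 = 1.47 + 1.2 = 2.67.
Reliability = 2.67 / 3.2 = 0.834.

0.834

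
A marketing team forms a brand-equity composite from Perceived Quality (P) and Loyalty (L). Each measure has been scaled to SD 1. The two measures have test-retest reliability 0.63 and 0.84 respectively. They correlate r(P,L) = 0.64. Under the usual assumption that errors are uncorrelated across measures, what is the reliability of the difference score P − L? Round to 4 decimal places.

0.2639

Var(P−L) = 1 + 1 − 2·0.64 = 2 − 1.28 = 0.72.
Because errors are independent across components, Cov(Tᵢ,Tⱼ) = Cov(Xᵢ,Xⱼ); the off-diagonal part of the true-score variance is the same as above.
True-score variance = [0.63 + 0.84] − 1.28 = 1.47 − 1.28 = 0.19.
Reliability = 0.19 / 0.72 = 0.2639.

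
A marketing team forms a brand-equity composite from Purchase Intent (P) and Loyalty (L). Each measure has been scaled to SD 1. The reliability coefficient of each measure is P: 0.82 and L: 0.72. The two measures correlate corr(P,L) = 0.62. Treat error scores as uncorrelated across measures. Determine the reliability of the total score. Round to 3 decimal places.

0.858

Var(P+L) = 2 + 2·[0.62] = 2 + 1.24 = 3.24.
With uncorrelated errors the cross-covariances are all true-score covariance, so they carry over unchanged; only the diagonal terms shrink to ρᵢσᵢ².
True-score variance = [0.82 + 0.72] + 1.24 = 1.54 + 1.24 = 2.78.
Reliability = 2.78 / 3.24 = 0.858.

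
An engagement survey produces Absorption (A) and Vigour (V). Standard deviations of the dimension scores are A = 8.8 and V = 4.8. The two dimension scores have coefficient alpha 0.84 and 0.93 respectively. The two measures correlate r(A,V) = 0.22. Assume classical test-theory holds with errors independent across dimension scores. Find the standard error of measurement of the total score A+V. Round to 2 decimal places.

3.74

Var(total) = 100.48 + 18.5856 = 119.066.
True-score variance = 86.4768 + 18.5856 = 105.062, so reliability = 0.8824.
Error variance = 119.066 − 105.062 = 14.0032; SEM = √14.0032 = 3.74.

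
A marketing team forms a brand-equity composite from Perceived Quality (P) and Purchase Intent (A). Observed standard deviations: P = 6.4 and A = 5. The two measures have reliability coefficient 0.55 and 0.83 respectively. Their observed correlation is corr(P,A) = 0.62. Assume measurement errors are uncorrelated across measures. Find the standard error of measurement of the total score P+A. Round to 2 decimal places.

Var(total) = 65.96 + 39.68 = 105.64.
True-score variance = 43.278 + 39.68 = 82.958, so reliability = 0.7853.
Error variance = 105.64 − 82.958 = 22.682; SEM = √22.682 = 4.76.

4.76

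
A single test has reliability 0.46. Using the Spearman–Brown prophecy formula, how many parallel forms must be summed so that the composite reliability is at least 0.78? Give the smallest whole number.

k ≥ ρ*(1−ρ₁)/(ρ₁(1−ρ*)) = 0.78·0.54 / (0.46·0.22) = 4.162.
Smallest integer k = 5.

5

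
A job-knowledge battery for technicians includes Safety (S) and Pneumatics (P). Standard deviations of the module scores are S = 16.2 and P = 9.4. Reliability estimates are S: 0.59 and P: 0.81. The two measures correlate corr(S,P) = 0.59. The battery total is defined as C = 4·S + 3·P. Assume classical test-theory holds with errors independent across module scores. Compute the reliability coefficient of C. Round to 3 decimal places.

0.738

Var(C) = 4²·16.2² + 3²·9.4² + 2·[12·16.2·9.4·0.59] = 4994.28 + 2156.28 = 7150.56.
Because errors are independent across components, Cov(Tᵢ,Tⱼ) = Cov(Xᵢ,Xⱼ); the off-diagonal part of the true-score variance is the same as above.
True-score variance = [4²·16.2²·0.59 + 3²·9.4²·0.81] + 2156.28 = 3121.58 + 2156.28 = 5277.86.
Reliability = 5277.86 / 7150.56 = 0.738.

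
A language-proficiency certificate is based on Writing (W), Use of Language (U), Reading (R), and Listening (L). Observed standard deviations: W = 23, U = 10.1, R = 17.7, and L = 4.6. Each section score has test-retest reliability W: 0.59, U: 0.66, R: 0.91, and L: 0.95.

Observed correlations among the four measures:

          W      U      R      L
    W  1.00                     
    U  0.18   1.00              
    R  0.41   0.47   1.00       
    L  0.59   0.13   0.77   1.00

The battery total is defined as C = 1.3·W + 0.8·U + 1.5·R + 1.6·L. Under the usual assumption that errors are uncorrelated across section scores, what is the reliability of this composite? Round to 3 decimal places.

Var(C) = 1.3²·23² + 0.8²·10.1² + 1.5²·17.7² + 1.6²·4.6² + 2·[1.04·23·10.1·0.18 + 1.95·23·17.7·0.41 + 2.08·23·4.6·0.59 + 1.2·10.1·17.7·0.47 + 1.28·10.1·4.6·0.13 + 2.4·17.7·4.6·0.77] = 1718.37 + 1515.64 = 3234.01.
Because errors are independent across components, Cov(Tᵢ,Tⱼ) = Cov(Xᵢ,Xⱼ); the off-diagonal part of the true-score variance is the same as above.
True-score variance = [1.3²·23²·0.59 + 0.8²·10.1²·0.66 + 1.5²·17.7²·0.91 + 1.6²·4.6²·0.95] + 1515.64 = 1263.48 + 1515.64 = 2779.12.
Reliability = 2779.12 / 3234.01 = 0.859.

0.859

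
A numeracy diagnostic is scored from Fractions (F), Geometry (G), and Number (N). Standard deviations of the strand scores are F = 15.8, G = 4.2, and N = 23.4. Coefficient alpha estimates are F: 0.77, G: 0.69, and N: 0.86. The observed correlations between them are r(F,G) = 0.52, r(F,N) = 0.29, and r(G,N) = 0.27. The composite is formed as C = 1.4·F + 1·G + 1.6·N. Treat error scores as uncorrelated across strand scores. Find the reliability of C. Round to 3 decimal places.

0.878

Var(C) = 1.4²·15.8² + 4.2² + 1.6²·23.4² + 2·[1.4·15.8·4.2·0.52 + 2.24·15.8·23.4·0.29 + 1.6·4.2·23.4·0.27] = 1908.69 + 661.874 = 2570.56.
With uncorrelated errors the cross-covariances are all true-score covariance, so they carry over unchanged; only the diagonal terms shrink to ρᵢσᵢ².
True-score variance = [1.4²·15.8²·0.77 + 4.2²·0.69 + 1.6²·23.4²·0.86] + 661.874 = 1594.44 + 661.874 = 2256.31.
Reliability = 2256.31 / 2570.56 = 0.878.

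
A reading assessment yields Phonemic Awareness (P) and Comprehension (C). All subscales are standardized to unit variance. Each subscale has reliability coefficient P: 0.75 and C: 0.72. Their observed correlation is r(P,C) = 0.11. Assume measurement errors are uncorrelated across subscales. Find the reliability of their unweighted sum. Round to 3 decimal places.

Var(P+C) = 2 + 2·[0.11] = 2 + 0.22 = 2.22.
With uncorrelated errors the cross-covariances are all true-score covariance, so they carry over unchanged; only the diagonal terms shrink to ρᵢσᵢ².
True-score variance = [0.75 + 0.72] + 0.22 = 1.47 + 0.22 = 1.69.
Reliability = 1.69 / 2.22 = 0.761.

0.761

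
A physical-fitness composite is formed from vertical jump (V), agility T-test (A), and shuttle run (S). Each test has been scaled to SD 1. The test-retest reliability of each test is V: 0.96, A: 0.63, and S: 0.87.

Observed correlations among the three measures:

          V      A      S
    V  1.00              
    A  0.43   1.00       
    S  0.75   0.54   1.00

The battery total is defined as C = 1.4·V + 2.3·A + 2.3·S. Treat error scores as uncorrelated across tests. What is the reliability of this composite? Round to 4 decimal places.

0.8947

Var(C) = 1.4² + 2.3² + 2.3² + 2·[3.22·0.43 + 3.22·0.75 + 5.29·0.54] = 12.54 + 13.3124 = 25.8524.
Because errors are independent across components, Cov(Tᵢ,Tⱼ) = Cov(Xᵢ,Xⱼ); the off-diagonal part of the true-score variance is the same as above.
True-score variance = [1.4²·0.96 + 2.3²·0.63 + 2.3²·0.87] + 13.3124 = 9.8166 + 13.3124 = 23.129.
Reliability = 23.129 / 25.8524 = 0.8947.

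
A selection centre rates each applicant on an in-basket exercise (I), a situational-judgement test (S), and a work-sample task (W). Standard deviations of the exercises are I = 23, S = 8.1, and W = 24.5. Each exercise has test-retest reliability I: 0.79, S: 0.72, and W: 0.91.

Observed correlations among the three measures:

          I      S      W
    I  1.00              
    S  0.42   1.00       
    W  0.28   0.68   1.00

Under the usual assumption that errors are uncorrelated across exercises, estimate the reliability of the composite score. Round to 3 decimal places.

0.905

Var(I+S+W) = 23² + 8.1² + 24.5² + 2·[23·8.1·0.42 + 23·24.5·0.28 + 8.1·24.5·0.68] = 1194.86 + 741.944 = 1936.8.
Because errors are independent across components, Cov(Tᵢ,Tⱼ) = Cov(Xᵢ,Xⱼ); the off-diagonal part of the true-score variance is the same as above.
True-score variance = [23²·0.79 + 8.1²·0.72 + 24.5²·0.91] + 741.944 = 1011.38 + 741.944 = 1753.32.
Reliability = 1753.32 / 1936.8 = 0.905.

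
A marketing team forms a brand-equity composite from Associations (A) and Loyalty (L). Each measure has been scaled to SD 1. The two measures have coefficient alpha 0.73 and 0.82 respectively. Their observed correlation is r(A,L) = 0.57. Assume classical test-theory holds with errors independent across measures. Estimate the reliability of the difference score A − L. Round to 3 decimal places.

0.477

Var(A−L) = 1 + 1 − 2·0.57 = 2 − 1.14 = 0.86.
Under uncorrelated errors the observed covariances equal the true-score covariances, so only the own-variance terms attenuate.
True-score variance = [0.73 + 0.82] − 1.14 = 1.55 − 1.14 = 0.41.
Reliability = 0.41 / 0.86 = 0.477.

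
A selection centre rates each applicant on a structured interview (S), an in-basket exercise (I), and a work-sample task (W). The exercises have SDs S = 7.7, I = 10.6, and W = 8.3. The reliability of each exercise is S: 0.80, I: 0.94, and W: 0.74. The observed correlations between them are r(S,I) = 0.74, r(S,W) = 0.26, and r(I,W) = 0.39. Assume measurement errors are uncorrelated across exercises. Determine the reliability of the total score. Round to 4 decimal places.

Var(S+I+W) = 7.7² + 10.6² + 8.3² + 2·[7.7·10.6·0.74 + 7.7·8.3·0.26 + 10.6·8.3·0.39] = 240.54 + 222.655 = 463.195.
Because errors are independent across components, Cov(Tᵢ,Tⱼ) = Cov(Xᵢ,Xⱼ); the off-diagonal part of the true-score variance is the same as above.
True-score variance = [7.7²·0.80 + 10.6²·0.94 + 8.3²·0.74] + 222.655 = 204.029 + 222.655 = 426.684.
Reliability = 426.684 / 463.195 = 0.9212.

0.9212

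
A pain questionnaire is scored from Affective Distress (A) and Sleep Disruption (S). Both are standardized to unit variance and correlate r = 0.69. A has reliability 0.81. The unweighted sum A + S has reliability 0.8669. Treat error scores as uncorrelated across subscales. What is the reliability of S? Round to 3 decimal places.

0.740

Var(A+S) = 2 + 2·0.69 = 3.380.
True-score variance = ρ_A + ρ_S + 2·0.69, so 0.8669 = (0.81 + ρ_S + 1.38) / 3.380.
ρ_S = 0.8669·3.380 − 0.81 − 1.38 = 0.740.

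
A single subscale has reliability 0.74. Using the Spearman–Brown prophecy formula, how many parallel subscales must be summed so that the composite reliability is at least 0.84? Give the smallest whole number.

k ≥ ρ*(1−ρ₁)/(ρ₁(1−ρ*)) = 0.84·0.26 / (0.74·0.16) = 1.845.
Smallest integer k = 2.

2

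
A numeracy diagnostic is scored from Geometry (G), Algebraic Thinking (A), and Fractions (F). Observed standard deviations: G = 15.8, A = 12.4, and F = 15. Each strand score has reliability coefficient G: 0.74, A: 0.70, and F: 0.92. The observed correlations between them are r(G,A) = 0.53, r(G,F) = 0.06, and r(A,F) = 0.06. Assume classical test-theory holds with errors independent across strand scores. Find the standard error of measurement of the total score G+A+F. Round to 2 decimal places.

11.36

Var(total) = 628.4 + 258.435 = 886.835.
True-score variance = 499.366 + 258.435 = 757.801, so reliability = 0.8545.
Error variance = 886.835 − 757.801 = 129.034; SEM = √129.034 = 11.36.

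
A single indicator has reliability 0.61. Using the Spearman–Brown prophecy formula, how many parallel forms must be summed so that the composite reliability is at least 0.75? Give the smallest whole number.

k ≥ ρ*(1−ρ₁)/(ρ₁(1−ρ*)) = 0.75·0.39 / (0.61·0.25) = 1.918.
Smallest integer k = 2.

2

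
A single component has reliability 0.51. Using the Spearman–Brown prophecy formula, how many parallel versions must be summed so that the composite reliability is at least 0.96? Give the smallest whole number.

k ≥ ρ*(1−ρ₁)/(ρ₁(1−ρ*)) = 0.96·0.49 / (0.51·0.04) = 23.059.
Smallest integer k = 24.

24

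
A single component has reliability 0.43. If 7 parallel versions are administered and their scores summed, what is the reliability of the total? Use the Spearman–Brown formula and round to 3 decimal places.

0.841

ρ_k = kρ / (1 + (k−1)ρ) = 7·0.43 / (1 + 6·0.43) = 3.010 / 3.580 = 0.841.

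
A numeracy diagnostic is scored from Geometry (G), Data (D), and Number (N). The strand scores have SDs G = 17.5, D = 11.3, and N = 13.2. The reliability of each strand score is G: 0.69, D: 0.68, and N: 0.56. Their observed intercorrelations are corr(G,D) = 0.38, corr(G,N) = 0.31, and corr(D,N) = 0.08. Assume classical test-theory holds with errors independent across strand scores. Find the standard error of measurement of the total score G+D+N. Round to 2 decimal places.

14.58

Var(total) = 608.18 + 317.376 = 925.556.
True-score variance = 395.716 + 317.376 = 713.092, so reliability = 0.7704.
Error variance = 925.556 − 713.092 = 212.464; SEM = √212.464 = 14.58.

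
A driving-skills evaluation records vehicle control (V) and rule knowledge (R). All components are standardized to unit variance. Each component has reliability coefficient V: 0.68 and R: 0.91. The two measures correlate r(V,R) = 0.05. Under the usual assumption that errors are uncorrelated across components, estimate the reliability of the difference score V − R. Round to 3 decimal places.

0.784

Var(V−R) = 1 + 1 − 2·0.05 = 2 − 0.1 = 1.9.
Because errors are independent across components, Cov(Tᵢ,Tⱼ) = Cov(Xᵢ,Xⱼ); the off-diagonal part of the true-score variance is the same as above.
True-score variance = [0.68 + 0.91] − 0.1 = 1.59 − 0.1 = 1.49.
Reliability = 1.49 / 1.9 = 0.784.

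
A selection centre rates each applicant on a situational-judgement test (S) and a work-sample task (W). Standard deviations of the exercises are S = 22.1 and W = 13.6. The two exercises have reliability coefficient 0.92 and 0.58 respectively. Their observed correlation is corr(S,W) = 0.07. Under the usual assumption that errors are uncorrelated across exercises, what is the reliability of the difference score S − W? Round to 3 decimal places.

0.815

Var(S−W) = 22.1² + 13.6² − 2·22.1·13.6·0.07 = 673.37 − 42.0784 = 631.292.
With uncorrelated errors the cross-covariances are all true-score covariance, so they carry over unchanged; only the diagonal terms shrink to ρᵢσᵢ².
True-score variance = [22.1²·0.92 + 13.6²·0.58] − 42.0784 = 556.614 − 42.0784 = 514.536.
Reliability = 514.536 / 631.292 = 0.815.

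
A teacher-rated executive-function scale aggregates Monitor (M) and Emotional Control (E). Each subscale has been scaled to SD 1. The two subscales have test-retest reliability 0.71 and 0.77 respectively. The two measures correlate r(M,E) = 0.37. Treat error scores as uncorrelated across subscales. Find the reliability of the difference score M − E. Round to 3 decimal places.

Var(M−E) = 1 + 1 − 2·0.37 = 2 − 0.74 = 1.26.
Under uncorrelated errors the observed covariances equal the true-score covariances, so only the own-variance terms attenuate.
True-score variance = [0.71 + 0.77] − 0.74 = 1.48 − 0.74 = 0.74.
Reliability = 0.74 / 1.26 = 0.587.

0.587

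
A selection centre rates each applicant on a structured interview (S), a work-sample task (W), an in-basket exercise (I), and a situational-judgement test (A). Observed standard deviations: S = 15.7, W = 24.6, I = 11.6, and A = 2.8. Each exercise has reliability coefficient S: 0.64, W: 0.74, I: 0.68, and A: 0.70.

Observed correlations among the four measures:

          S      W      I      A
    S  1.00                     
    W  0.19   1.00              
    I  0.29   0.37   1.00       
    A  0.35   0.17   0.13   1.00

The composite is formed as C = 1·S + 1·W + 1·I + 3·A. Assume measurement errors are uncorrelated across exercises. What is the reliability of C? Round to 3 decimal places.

Var(C) = 15.7² + 24.6² + 11.6² + 3²·2.8² + 2·[15.7·24.6·0.19 + 15.7·11.6·0.29 + 3·15.7·2.8·0.35 + 24.6·11.6·0.37 + 3·24.6·2.8·0.17 + 3·11.6·2.8·0.13] = 1056.77 + 651.468 = 1708.24.
Because errors are independent across components, Cov(Tᵢ,Tⱼ) = Cov(Xᵢ,Xⱼ); the off-diagonal part of the true-score variance is the same as above.
True-score variance = [15.7²·0.64 + 24.6²·0.74 + 11.6²·0.68 + 3²·2.8²·0.70] + 651.468 = 746.465 + 651.468 = 1397.93.
Reliability = 1397.93 / 1708.24 = 0.818.

0.818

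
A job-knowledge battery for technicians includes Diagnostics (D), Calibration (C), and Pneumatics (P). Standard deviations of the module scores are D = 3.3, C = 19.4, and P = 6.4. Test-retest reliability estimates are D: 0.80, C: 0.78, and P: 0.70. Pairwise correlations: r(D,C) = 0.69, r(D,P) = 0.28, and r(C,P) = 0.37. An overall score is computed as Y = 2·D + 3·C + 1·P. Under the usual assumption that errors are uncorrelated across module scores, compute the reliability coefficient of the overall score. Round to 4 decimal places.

Var(Y) = 2²·3.3² + 3²·19.4² + 6.4² + 2·[6·3.3·19.4·0.69 + 2·3.3·6.4·0.28 + 3·19.4·6.4·0.37] = 3471.76 + 829.375 = 4301.14.
With uncorrelated errors the cross-covariances are all true-score covariance, so they carry over unchanged; only the diagonal terms shrink to ρᵢσᵢ².
True-score variance = [2²·3.3²·0.80 + 3²·19.4²·0.78 + 6.4²·0.70] + 829.375 = 2705.57 + 829.375 = 3534.94.
Reliability = 3534.94 / 4301.14 = 0.8219.

0.8219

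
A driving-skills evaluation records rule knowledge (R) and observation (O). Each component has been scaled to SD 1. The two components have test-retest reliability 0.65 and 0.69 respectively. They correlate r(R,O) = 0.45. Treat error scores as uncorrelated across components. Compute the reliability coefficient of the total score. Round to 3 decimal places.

Var(R+O) = 2 + 2·[0.45] = 2 + 0.9 = 2.9.
Because errors are independent across components, Cov(Tᵢ,Tⱼ) = Cov(Xᵢ,Xⱼ); the off-diagonal part of the true-score variance is the same as above.
True-score variance = [0.65 + 0.69] + 0.9 = 1.34 + 0.9 = 2.24.
Reliability = 2.24 / 2.9 = 0.772.

0.772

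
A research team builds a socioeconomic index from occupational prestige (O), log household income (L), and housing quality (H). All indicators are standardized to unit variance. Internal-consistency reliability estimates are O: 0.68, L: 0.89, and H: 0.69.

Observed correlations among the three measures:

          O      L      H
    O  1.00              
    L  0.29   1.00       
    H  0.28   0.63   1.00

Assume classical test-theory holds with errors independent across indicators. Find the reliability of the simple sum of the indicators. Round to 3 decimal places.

Var(O+L+H) = 3 + 2·[0.29 + 0.28 + 0.63] = 3 + 2.4 = 5.4.
Under uncorrelated errors the observed covariances equal the true-score covariances, so only the own-variance terms attenuate.
True-score variance = [0.68 + 0.89 + 0.69] + 2.4 = 2.26 + 2.4 = 4.66.
Reliability = 4.66 / 5.4 = 0.863.

0.863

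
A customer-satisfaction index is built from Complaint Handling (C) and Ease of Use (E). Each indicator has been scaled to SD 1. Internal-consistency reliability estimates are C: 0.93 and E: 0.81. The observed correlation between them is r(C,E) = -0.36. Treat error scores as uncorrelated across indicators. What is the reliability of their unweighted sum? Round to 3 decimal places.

Var(C+E) = 2 + 2·[(-0.36)] = 2 − 0.72 = 1.28.
Under uncorrelated errors the observed covariances equal the true-score covariances, so only the own-variance terms attenuate.
True-score variance = [0.93 + 0.81] − 0.72 = 1.74 − 0.72 = 1.02.
Reliability = 1.02 / 1.28 = 0.797.

0.797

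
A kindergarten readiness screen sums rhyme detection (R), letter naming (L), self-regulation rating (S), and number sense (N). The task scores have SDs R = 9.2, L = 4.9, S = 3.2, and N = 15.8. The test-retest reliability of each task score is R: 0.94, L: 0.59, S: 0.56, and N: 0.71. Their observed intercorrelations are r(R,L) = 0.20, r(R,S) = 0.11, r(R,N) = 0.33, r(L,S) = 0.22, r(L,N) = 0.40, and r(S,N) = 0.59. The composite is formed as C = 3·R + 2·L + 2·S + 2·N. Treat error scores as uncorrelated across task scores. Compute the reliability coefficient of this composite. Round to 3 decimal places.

Var(C) = 3²·9.2² + 2²·4.9² + 2²·3.2² + 2²·15.8² + 2·[6·9.2·4.9·0.20 + 6·9.2·3.2·0.11 + 6·9.2·15.8·0.33 + 4·4.9·3.2·0.22 + 4·4.9·15.8·0.40 + 4·3.2·15.8·0.59] = 1897.32 + 1236.66 = 3133.98.
With uncorrelated errors the cross-covariances are all true-score covariance, so they carry over unchanged; only the diagonal terms shrink to ρᵢσᵢ².
True-score variance = [3²·9.2²·0.94 + 2²·4.9²·0.59 + 2²·3.2²·0.56 + 2²·15.8²·0.71] + 1236.66 = 1504.63 + 1236.66 = 2741.3.
Reliability = 2741.3 / 3133.98 = 0.875.

0.875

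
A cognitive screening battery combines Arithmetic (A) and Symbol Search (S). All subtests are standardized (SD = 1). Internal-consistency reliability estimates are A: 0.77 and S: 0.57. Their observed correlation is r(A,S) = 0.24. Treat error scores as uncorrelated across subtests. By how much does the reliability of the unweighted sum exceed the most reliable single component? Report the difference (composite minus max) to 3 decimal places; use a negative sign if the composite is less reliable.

-0.036

Var(sum) = 2 + 0.48 = 2.48; true-score variance = 1.34 + 0.48 = 1.82; composite reliability = 0.7339.
Max component reliability = 0.7700.
Difference = 0.7339 − 0.7700 = -0.036.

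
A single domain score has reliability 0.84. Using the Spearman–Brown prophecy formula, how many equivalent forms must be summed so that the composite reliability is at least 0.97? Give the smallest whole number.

k ≥ ρ*(1−ρ₁)/(ρ₁(1−ρ*)) = 0.97·0.16 / (0.84·0.03) = 6.159.
Smallest integer k = 7.

7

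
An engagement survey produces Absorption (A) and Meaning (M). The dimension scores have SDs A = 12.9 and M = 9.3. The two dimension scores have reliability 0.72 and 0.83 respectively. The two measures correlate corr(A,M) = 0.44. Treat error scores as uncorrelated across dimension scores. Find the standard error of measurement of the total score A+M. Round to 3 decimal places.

7.829

Var(total) = 252.9 + 105.574 = 358.474.
True-score variance = 191.602 + 105.574 = 297.175, so reliability = 0.8290.
Error variance = 358.474 − 297.175 = 61.2981; SEM = √61.2981 = 7.829.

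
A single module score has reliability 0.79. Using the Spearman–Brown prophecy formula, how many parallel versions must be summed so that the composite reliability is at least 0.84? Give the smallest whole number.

2

k ≥ ρ*(1−ρ₁)/(ρ₁(1−ρ*)) = 0.84·0.21 / (0.79·0.16) = 1.396.
Smallest integer k = 2.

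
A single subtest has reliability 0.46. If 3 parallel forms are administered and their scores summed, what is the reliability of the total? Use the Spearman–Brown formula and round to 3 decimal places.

ρ_k = kρ / (1 + (k−1)ρ) = 3·0.46 / (1 + 2·0.46) = 1.380 / 1.920 = 0.719.

0.719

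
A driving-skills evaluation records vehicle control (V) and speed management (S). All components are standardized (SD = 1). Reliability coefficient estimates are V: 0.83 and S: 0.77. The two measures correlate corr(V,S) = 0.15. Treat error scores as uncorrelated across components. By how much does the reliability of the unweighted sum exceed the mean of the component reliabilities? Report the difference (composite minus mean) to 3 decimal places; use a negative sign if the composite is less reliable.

0.026

Var(sum) = 2 + 0.3 = 2.3; true-score variance = 1.6 + 0.3 = 1.9; composite reliability = 0.8261.
Mean component reliability = 0.8000.
Difference = 0.8261 − 0.8000 = 0.026.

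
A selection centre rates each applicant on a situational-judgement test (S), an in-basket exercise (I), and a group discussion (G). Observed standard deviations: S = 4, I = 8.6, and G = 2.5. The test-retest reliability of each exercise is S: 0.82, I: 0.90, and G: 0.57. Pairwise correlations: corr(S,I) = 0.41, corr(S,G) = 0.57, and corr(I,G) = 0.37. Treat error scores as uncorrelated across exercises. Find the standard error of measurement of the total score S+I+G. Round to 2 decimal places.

3.60

Var(total) = 96.21 + 55.518 = 151.728.
True-score variance = 83.2465 + 55.518 = 138.764, so reliability = 0.9146.
Error variance = 151.728 − 138.764 = 12.9635; SEM = √12.9635 = 3.60.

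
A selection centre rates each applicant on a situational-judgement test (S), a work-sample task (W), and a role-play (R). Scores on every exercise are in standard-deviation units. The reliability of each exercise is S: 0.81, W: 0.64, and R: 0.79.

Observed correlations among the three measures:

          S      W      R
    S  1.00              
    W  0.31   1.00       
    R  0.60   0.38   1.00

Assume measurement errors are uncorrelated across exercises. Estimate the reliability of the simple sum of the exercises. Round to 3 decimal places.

Var(S+W+R) = 3 + 2·[0.31 + 0.60 + 0.38] = 3 + 2.58 = 5.58.
With uncorrelated errors the cross-covariances are all true-score covariance, so they carry over unchanged; only the diagonal terms shrink to ρᵢσᵢ².
True-score variance = [0.81 + 0.64 + 0.79] + 2.58 = 2.24 + 2.58 = 4.82.
Reliability = 4.82 / 5.58 = 0.864.

0.864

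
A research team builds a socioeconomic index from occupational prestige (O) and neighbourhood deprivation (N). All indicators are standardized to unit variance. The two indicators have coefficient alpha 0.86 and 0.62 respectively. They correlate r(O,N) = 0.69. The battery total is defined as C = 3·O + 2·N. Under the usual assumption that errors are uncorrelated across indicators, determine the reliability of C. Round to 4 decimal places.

Var(C) = 3² + 2² + 2·[6·0.69] = 13 + 8.28 = 21.28.
With uncorrelated errors the cross-covariances are all true-score covariance, so they carry over unchanged; only the diagonal terms shrink to ρᵢσᵢ².
True-score variance = [3²·0.86 + 2²·0.62] + 8.28 = 10.22 + 8.28 = 18.5.
Reliability = 18.5 / 21.28 = 0.8694.

0.8694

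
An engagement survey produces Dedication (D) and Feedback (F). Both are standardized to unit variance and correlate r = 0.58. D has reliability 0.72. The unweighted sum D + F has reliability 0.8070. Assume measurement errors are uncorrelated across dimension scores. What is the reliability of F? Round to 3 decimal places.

Var(D+F) = 2 + 2·0.58 = 3.160.
True-score variance = ρ_D + ρ_F + 2·0.58, so 0.8070 = (0.72 + ρ_F + 1.16) / 3.160.
ρ_F = 0.8070·3.160 − 0.72 − 1.16 = 0.670.

0.670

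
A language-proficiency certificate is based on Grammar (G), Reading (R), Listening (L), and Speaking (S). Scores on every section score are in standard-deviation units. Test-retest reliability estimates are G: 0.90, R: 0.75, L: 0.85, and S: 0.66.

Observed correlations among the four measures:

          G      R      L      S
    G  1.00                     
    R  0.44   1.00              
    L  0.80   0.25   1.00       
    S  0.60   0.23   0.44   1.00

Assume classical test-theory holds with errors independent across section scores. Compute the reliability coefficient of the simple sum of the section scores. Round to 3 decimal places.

Var(G+R+L+S) = 4 + 2·[0.44 + 0.80 + 0.60 + 0.25 + 0.23 + 0.44] = 4 + 5.52 = 9.52.
With uncorrelated errors the cross-covariances are all true-score covariance, so they carry over unchanged; only the diagonal terms shrink to ρᵢσᵢ².
True-score variance = [0.90 + 0.75 + 0.85 + 0.66] + 5.52 = 3.16 + 5.52 = 8.68.
Reliability = 8.68 / 9.52 = 0.912.

0.912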